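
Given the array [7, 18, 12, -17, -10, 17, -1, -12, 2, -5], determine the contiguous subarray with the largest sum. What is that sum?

Using Kadane's algorithm on [7, 18, 12, -17, -10, 17, -1, -12, 2, -5]:

Scanning through the array:
Position 1 (value 18): max_ending_here = 25, max_so_far = 25
Position 2 (value 12): max_ending_here = 37, max_so_far = 37
Position 3 (value -17): max_ending_here = 20, max_so_far = 37
Position 4 (value -10): max_ending_here = 10, max_so_far = 37
Position 5 (value 17): max_ending_here = 27, max_so_far = 37
Position 6 (value -1): max_ending_here = 26, max_so_far = 37
Position 7 (value -12): max_ending_here = 14, max_so_far = 37
Position 8 (value 2): max_ending_here = 16, max_so_far = 37
Position 9 (value -5): max_ending_here = 11, max_so_far = 37

Maximum subarray: [7, 18, 12]
Maximum sum: 37

The maximum subarray is [7, 18, 12] with sum 37. This subarray runs from index 0 to index 2.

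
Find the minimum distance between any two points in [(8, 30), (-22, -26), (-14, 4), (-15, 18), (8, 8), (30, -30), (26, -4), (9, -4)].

Computing all pairwise distances among 8 points:

d((8, 30), (-22, -26)) = 63.5295
d((8, 30), (-14, 4)) = 34.0588
d((8, 30), (-15, 18)) = 25.9422
d((8, 30), (8, 8)) = 22.0
d((8, 30), (30, -30)) = 63.9062
d((8, 30), (26, -4)) = 38.4708
d((8, 30), (9, -4)) = 34.0147
d((-22, -26), (-14, 4)) = 31.0483
d((-22, -26), (-15, 18)) = 44.5533
d((-22, -26), (8, 8)) = 45.3431
d((-22, -26), (30, -30)) = 52.1536
d((-22, -26), (26, -4)) = 52.8015
d((-22, -26), (9, -4)) = 38.0132
d((-14, 4), (-15, 18)) = 14.0357
d((-14, 4), (8, 8)) = 22.3607
d((-14, 4), (30, -30)) = 55.6058
d((-14, 4), (26, -4)) = 40.7922
d((-14, 4), (9, -4)) = 24.3516
d((-15, 18), (8, 8)) = 25.0799
d((-15, 18), (30, -30)) = 65.7951
d((-15, 18), (26, -4)) = 46.5296
d((-15, 18), (9, -4)) = 32.5576
d((8, 8), (30, -30)) = 43.909
d((8, 8), (26, -4)) = 21.6333
d((8, 8), (9, -4)) = 12.0416 <-- minimum
d((30, -30), (26, -4)) = 26.3059
d((30, -30), (9, -4)) = 33.4215
d((26, -4), (9, -4)) = 17.0

Closest pair: (8, 8) and (9, -4) with distance 12.0416

The closest pair is (8, 8) and (9, -4) with Euclidean distance 12.0416. For 8 points, brute-force pairwise comparison is shown above. For large n, the divide-and-conquer algorithm (sort by x, recurse on halves, check the dividing strip) achieves O(n log n).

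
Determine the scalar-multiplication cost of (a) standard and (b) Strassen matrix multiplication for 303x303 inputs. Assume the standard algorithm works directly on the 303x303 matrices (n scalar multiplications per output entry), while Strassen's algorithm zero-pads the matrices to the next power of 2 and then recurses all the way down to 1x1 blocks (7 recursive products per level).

Matrix multiplication for 303x303 matrices:

Strassen's algorithm requires power-of-2 dimensions. Pad 303x303 to 512x512 (next power of 2).

Standard algorithm: 303^3 = 27818127 multiplications
Strassen's algorithm: 7^(log2(512)) = 7^9 = 40353607 multiplications
Difference: 27818127 - 40353607 = -12535480 (Strassen uses MORE here due to padding overhead — for small or just-over-power-of-2 n, padding can outweigh the per-level savings)

Standard: 27818127 multiplications (303^3). Strassen: 40353607 multiplications (7^9, after padding to 512x512). Strassen reduces 8 recursive multiplications to 7 at each level.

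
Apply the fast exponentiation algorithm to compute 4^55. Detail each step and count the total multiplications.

Computing 4^55 by squaring (build up from 4^1; each line after the first costs one multiplication):

4^1 = 4
4^2 = (4^1)^2 = 4^2 = 16
4^3 = 4 * 4^2 = 4 * 16 = 64
4^6 = (4^3)^2 = 64^2 = 4096
4^12 = (4^6)^2 = 4096^2 = 16777216
4^13 = 4 * 4^12 = 4 * 16777216 = 67108864
4^26 = (4^13)^2 = 67108864^2 = 4503599627370496
4^27 = 4 * 4^26 = 4 * 4503599627370496 = 18014398509481984
4^54 = (4^27)^2 = 18014398509481984^2 = 324518553658426726783156020576256
4^55 = 4 * 4^54 = 4 * 324518553658426726783156020576256 = 1298074214633706907132624082305024

Result: 1298074214633706907132624082305024
Multiplications needed: 9 (9 lines after 4^1)

4^55 = 1298074214633706907132624082305024. Using exponentiation by squaring, this requires 9 multiplications. The key idea: if the exponent is even, square the half-power; if odd, multiply by the base once.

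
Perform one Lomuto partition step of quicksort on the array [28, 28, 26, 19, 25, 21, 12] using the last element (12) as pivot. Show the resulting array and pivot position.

Lomuto partition with pivot = 12:

Initial array: [28, 28, 26, 19, 25, 21, 12]

arr[0]=28 > 12: no swap
arr[1]=28 > 12: no swap
arr[2]=26 > 12: no swap
arr[3]=19 > 12: no swap
arr[4]=25 > 12: no swap
arr[5]=21 > 12: no swap

Place pivot at position 0: [12, 28, 26, 19, 25, 21, 28]
Pivot position: 0

After partitioning with pivot 12, the array becomes [12, 28, 26, 19, 25, 21, 28]. The pivot is placed at index 0. All elements to the left of the pivot are <= 12, and all elements to the right are > 12.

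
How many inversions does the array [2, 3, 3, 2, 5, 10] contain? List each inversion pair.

Finding inversions in [2, 3, 3, 2, 5, 10]:

(1, 3): arr[1]=3 > arr[3]=2
(2, 3): arr[2]=3 > arr[3]=2

Total inversions: 2

The array has 2 inversion(s): (1,3), (2,3). Each pair (i,j) satisfies i < j and arr[i] > arr[j].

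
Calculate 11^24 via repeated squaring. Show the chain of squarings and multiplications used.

Computing 11^24 by squaring (build up from 11^1; each line after the first costs one multiplication):

11^1 = 11
11^2 = (11^1)^2 = 11^2 = 121
11^3 = 11 * 11^2 = 11 * 121 = 1331
11^6 = (11^3)^2 = 1331^2 = 1771561
11^12 = (11^6)^2 = 1771561^2 = 3138428376721
11^24 = (11^12)^2 = 3138428376721^2 = 9849732675807611094711841

Result: 9849732675807611094711841
Multiplications needed: 5 (5 lines after 11^1)

11^24 = 9849732675807611094711841. Using exponentiation by squaring, this requires 5 multiplications. The key idea: if the exponent is even, square the half-power; if odd, multiply by the base once.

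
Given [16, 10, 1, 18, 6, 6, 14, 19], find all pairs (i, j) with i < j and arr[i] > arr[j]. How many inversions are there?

Finding inversions in [16, 10, 1, 18, 6, 6, 14, 19]:

(0, 1): arr[0]=16 > arr[1]=10
(0, 2): arr[0]=16 > arr[2]=1
(0, 4): arr[0]=16 > arr[4]=6
(0, 5): arr[0]=16 > arr[5]=6
(0, 6): arr[0]=16 > arr[6]=14
(1, 2): arr[1]=10 > arr[2]=1
(1, 4): arr[1]=10 > arr[4]=6
(1, 5): arr[1]=10 > arr[5]=6
(3, 4): arr[3]=18 > arr[4]=6
(3, 5): arr[3]=18 > arr[5]=6
(3, 6): arr[3]=18 > arr[6]=14

Total inversions: 11

The array has 11 inversion(s): (0,1), (0,2), (0,4), (0,5), (0,6), (1,2), (1,4), (1,5), (3,4), (3,5), (3,6). Each pair (i,j) satisfies i < j and arr[i] > arr[j].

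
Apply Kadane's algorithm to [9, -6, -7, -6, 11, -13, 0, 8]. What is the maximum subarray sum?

Using Kadane's algorithm on [9, -6, -7, -6, 11, -13, 0, 8]:

Scanning through the array:
Position 1 (value -6): max_ending_here = 3, max_so_far = 9
Position 2 (value -7): max_ending_here = -4, max_so_far = 9
Position 3 (value -6): max_ending_here = -6, max_so_far = 9
Position 4 (value 11): max_ending_here = 11, max_so_far = 11
Position 5 (value -13): max_ending_here = -2, max_so_far = 11
Position 6 (value 0): max_ending_here = 0, max_so_far = 11
Position 7 (value 8): max_ending_here = 8, max_so_far = 11

Maximum subarray: [11]
Maximum sum: 11

The maximum subarray is [11] with sum 11. This subarray runs from index 4 to index 4.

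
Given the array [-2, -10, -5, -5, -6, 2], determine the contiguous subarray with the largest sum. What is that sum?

Using Kadane's algorithm on [-2, -10, -5, -5, -6, 2]:

Scanning through the array:
Position 1 (value -10): max_ending_here = -10, max_so_far = -2
Position 2 (value -5): max_ending_here = -5, max_so_far = -2
Position 3 (value -5): max_ending_here = -5, max_so_far = -2
Position 4 (value -6): max_ending_here = -6, max_so_far = -2
Position 5 (value 2): max_ending_here = 2, max_so_far = 2

Maximum subarray: [2]
Maximum sum: 2

The maximum subarray is [2] with sum 2. This subarray runs from index 5 to index 5.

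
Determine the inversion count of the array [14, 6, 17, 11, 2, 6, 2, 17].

Finding inversions in [14, 6, 17, 11, 2, 6, 2, 17]:

(0, 1): arr[0]=14 > arr[1]=6
(0, 3): arr[0]=14 > arr[3]=11
(0, 4): arr[0]=14 > arr[4]=2
(0, 5): arr[0]=14 > arr[5]=6
(0, 6): arr[0]=14 > arr[6]=2
(1, 4): arr[1]=6 > arr[4]=2
(1, 6): arr[1]=6 > arr[6]=2
(2, 3): arr[2]=17 > arr[3]=11
(2, 4): arr[2]=17 > arr[4]=2
(2, 5): arr[2]=17 > arr[5]=6
(2, 6): arr[2]=17 > arr[6]=2
(3, 4): arr[3]=11 > arr[4]=2
(3, 5): arr[3]=11 > arr[5]=6
(3, 6): arr[3]=11 > arr[6]=2
(5, 6): arr[5]=6 > arr[6]=2

Total inversions: 15

The array has 15 inversion(s): (0,1), (0,3), (0,4), (0,5), (0,6), (1,4), (1,6), (2,3), (2,4), (2,5), (2,6), (3,4), (3,5), (3,6), (5,6). Each pair (i,j) satisfies i < j and arr[i] > arr[j].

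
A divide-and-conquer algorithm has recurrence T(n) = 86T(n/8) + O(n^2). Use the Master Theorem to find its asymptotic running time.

Master Theorem for T(n) = 86T(n/8) + O(n^2):

a = 86, b = 8, c = 2
log_b(a) = log_8(86) = 2.1421

Case 1: c = 2 < log_8(86) = 2.1421
T(n) = O(n^(log_8 86))

For T(n) = 86T(n/8) + O(n^2): log_8(86) = 2.1421. This is Case 1 of the Master Theorem (c < log_b(a), work dominated by leaves), giving O(n^(log_8 86)).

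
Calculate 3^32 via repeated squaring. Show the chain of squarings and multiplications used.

Computing 3^32 by squaring (build up from 3^1; each line after the first costs one multiplication):

3^1 = 3
3^2 = (3^1)^2 = 3^2 = 9
3^4 = (3^2)^2 = 9^2 = 81
3^8 = (3^4)^2 = 81^2 = 6561
3^16 = (3^8)^2 = 6561^2 = 43046721
3^32 = (3^16)^2 = 43046721^2 = 1853020188851841

Result: 1853020188851841
Multiplications needed: 5 (5 lines after 3^1)

3^32 = 1853020188851841. Using exponentiation by squaring, this requires 5 multiplications. The key idea: if the exponent is even, square the half-power; if odd, multiply by the base once.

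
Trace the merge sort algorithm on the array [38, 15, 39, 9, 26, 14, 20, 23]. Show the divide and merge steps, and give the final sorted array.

Merge sort trace:

Split: [38, 15, 39, 9, 26, 14, 20, 23] -> [38, 15, 39, 9] and [26, 14, 20, 23]
  Split: [38, 15, 39, 9] -> [38, 15] and [39, 9]
    Split: [38, 15] -> [38] and [15]
    Merge: [38] + [15] -> [15, 38]
    Split: [39, 9] -> [39] and [9]
    Merge: [39] + [9] -> [9, 39]
  Merge: [15, 38] + [9, 39] -> [9, 15, 38, 39]
  Split: [26, 14, 20, 23] -> [26, 14] and [20, 23]
    Split: [26, 14] -> [26] and [14]
    Merge: [26] + [14] -> [14, 26]
    Split: [20, 23] -> [20] and [23]
    Merge: [20] + [23] -> [20, 23]
  Merge: [14, 26] + [20, 23] -> [14, 20, 23, 26]
Merge: [9, 15, 38, 39] + [14, 20, 23, 26] -> [9, 14, 15, 20, 23, 26, 38, 39]

Final sorted array: [9, 14, 15, 20, 23, 26, 38, 39]

The merge sort proceeds by recursively splitting the array and merging sorted halves.
After all merges, the sorted array is [9, 14, 15, 20, 23, 26, 38, 39].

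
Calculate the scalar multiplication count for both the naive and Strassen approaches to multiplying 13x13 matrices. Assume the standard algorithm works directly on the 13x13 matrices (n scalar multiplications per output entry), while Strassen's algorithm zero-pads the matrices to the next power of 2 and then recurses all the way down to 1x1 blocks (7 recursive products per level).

Matrix multiplication for 13x13 matrices:

Strassen's algorithm requires power-of-2 dimensions. Pad 13x13 to 16x16 (next power of 2).

Standard algorithm: 13^3 = 2197 multiplications
Strassen's algorithm: 7^(log2(16)) = 7^4 = 2401 multiplications
Difference: 2197 - 2401 = -204 (Strassen uses MORE here due to padding overhead — for small or just-over-power-of-2 n, padding can outweigh the per-level savings)

Standard: 2197 multiplications (13^3). Strassen: 2401 multiplications (7^4, after padding to 16x16). Strassen reduces 8 recursive multiplications to 7 at each level.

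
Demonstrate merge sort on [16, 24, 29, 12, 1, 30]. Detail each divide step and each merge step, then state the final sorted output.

Merge sort trace:

Split: [16, 24, 29, 12, 1, 30] -> [16, 24, 29] and [12, 1, 30]
  Split: [16, 24, 29] -> [16] and [24, 29]
    Split: [24, 29] -> [24] and [29]
    Merge: [24] + [29] -> [24, 29]
  Merge: [16] + [24, 29] -> [16, 24, 29]
  Split: [12, 1, 30] -> [12] and [1, 30]
    Split: [1, 30] -> [1] and [30]
    Merge: [1] + [30] -> [1, 30]
  Merge: [12] + [1, 30] -> [1, 12, 30]
Merge: [16, 24, 29] + [1, 12, 30] -> [1, 12, 16, 24, 29, 30]

Final sorted array: [1, 12, 16, 24, 29, 30]

The merge sort proceeds by recursively splitting the array and merging sorted halves.
After all merges, the sorted array is [1, 12, 16, 24, 29, 30].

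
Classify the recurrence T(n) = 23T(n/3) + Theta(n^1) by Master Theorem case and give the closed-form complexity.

Master Theorem for T(n) = 23T(n/3) + O(n^1):

a = 23, b = 3, c = 1
log_b(a) = log_3(23) = 2.8540

Case 1: c = 1 < log_3(23) = 2.8540
T(n) = O(n^(log_3 23))

For T(n) = 23T(n/3) + O(n^1): log_3(23) = 2.8540. This is Case 1 of the Master Theorem (c < log_b(a), work dominated by leaves), giving O(n^(log_3 23)).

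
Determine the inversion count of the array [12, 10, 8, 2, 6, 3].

Finding inversions in [12, 10, 8, 2, 6, 3]:

(0, 1): arr[0]=12 > arr[1]=10
(0, 2): arr[0]=12 > arr[2]=8
(0, 3): arr[0]=12 > arr[3]=2
(0, 4): arr[0]=12 > arr[4]=6
(0, 5): arr[0]=12 > arr[5]=3
(1, 2): arr[1]=10 > arr[2]=8
(1, 3): arr[1]=10 > arr[3]=2
(1, 4): arr[1]=10 > arr[4]=6
(1, 5): arr[1]=10 > arr[5]=3
(2, 3): arr[2]=8 > arr[3]=2
(2, 4): arr[2]=8 > arr[4]=6
(2, 5): arr[2]=8 > arr[5]=3
(4, 5): arr[4]=6 > arr[5]=3

Total inversions: 13

The array has 13 inversion(s): (0,1), (0,2), (0,3), (0,4), (0,5), (1,2), (1,3), (1,4), (1,5), (2,3), (2,4), (2,5), (4,5). Each pair (i,j) satisfies i < j and arr[i] > arr[j].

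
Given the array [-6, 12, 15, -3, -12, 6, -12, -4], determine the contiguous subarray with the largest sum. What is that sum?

Using Kadane's algorithm on [-6, 12, 15, -3, -12, 6, -12, -4]:

Scanning through the array:
Position 1 (value 12): max_ending_here = 12, max_so_far = 12
Position 2 (value 15): max_ending_here = 27, max_so_far = 27
Position 3 (value -3): max_ending_here = 24, max_so_far = 27
Position 4 (value -12): max_ending_here = 12, max_so_far = 27
Position 5 (value 6): max_ending_here = 18, max_so_far = 27
Position 6 (value -12): max_ending_here = 6, max_so_far = 27
Position 7 (value -4): max_ending_here = 2, max_so_far = 27

Maximum subarray: [12, 15]
Maximum sum: 27

The maximum subarray is [12, 15] with sum 27. This subarray runs from index 1 to index 2.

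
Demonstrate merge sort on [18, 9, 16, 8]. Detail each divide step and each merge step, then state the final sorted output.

Merge sort trace:

Split: [18, 9, 16, 8] -> [18, 9] and [16, 8]
  Split: [18, 9] -> [18] and [9]
  Merge: [18] + [9] -> [9, 18]
  Split: [16, 8] -> [16] and [8]
  Merge: [16] + [8] -> [8, 16]
Merge: [9, 18] + [8, 16] -> [8, 9, 16, 18]

Final sorted array: [8, 9, 16, 18]

The merge sort proceeds by recursively splitting the array and merging sorted halves.
After all merges, the sorted array is [8, 9, 16, 18].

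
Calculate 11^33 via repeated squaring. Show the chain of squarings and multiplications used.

Computing 11^33 by squaring (build up from 11^1; each line after the first costs one multiplication):

11^1 = 11
11^2 = (11^1)^2 = 11^2 = 121
11^4 = (11^2)^2 = 121^2 = 14641
11^8 = (11^4)^2 = 14641^2 = 214358881
11^16 = (11^8)^2 = 214358881^2 = 45949729863572161
11^32 = (11^16)^2 = 45949729863572161^2 = 2111377674535255285545615254209921
11^33 = 11 * 11^32 = 11 * 2111377674535255285545615254209921 = 23225154419887808141001767796309131

Result: 23225154419887808141001767796309131
Multiplications needed: 6 (6 lines after 11^1)

11^33 = 23225154419887808141001767796309131. Using exponentiation by squaring, this requires 6 multiplications. The key idea: if the exponent is even, square the half-power; if odd, multiply by the base once.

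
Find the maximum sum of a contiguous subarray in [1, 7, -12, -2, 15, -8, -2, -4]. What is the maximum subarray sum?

Using Kadane's algorithm on [1, 7, -12, -2, 15, -8, -2, -4]:

Scanning through the array:
Position 1 (value 7): max_ending_here = 8, max_so_far = 8
Position 2 (value -12): max_ending_here = -4, max_so_far = 8
Position 3 (value -2): max_ending_here = -2, max_so_far = 8
Position 4 (value 15): max_ending_here = 15, max_so_far = 15
Position 5 (value -8): max_ending_here = 7, max_so_far = 15
Position 6 (value -2): max_ending_here = 5, max_so_far = 15
Position 7 (value -4): max_ending_here = 1, max_so_far = 15

Maximum subarray: [15]
Maximum sum: 15

The maximum subarray is [15] with sum 15. This subarray runs from index 4 to index 4.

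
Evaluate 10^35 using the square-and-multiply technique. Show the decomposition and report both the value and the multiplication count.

Computing 10^35 by squaring (build up from 10^1; each line after the first costs one multiplication):

10^1 = 10
10^2 = (10^1)^2 = 10^2 = 100
10^4 = (10^2)^2 = 100^2 = 10000
10^8 = (10^4)^2 = 10000^2 = 100000000
10^16 = (10^8)^2 = 100000000^2 = 10000000000000000
10^17 = 10 * 10^16 = 10 * 10000000000000000 = 100000000000000000
10^34 = (10^17)^2 = 100000000000000000^2 = 10000000000000000000000000000000000
10^35 = 10 * 10^34 = 10 * 10000000000000000000000000000000000 = 100000000000000000000000000000000000

Result: 100000000000000000000000000000000000
Multiplications needed: 7 (7 lines after 10^1)

10^35 = 100000000000000000000000000000000000. Using exponentiation by squaring, this requires 7 multiplications. The key idea: if the exponent is even, square the half-power; if odd, multiply by the base once.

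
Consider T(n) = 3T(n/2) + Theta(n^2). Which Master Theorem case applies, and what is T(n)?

Master Theorem for T(n) = 3T(n/2) + O(n^2):

a = 3, b = 2, c = 2
log_b(a) = log_2(3) = 1.5850

Case 3: c = 2 > log_2(3) = 1.5850
T(n) = O(n^2) = O(n^2)

For T(n) = 3T(n/2) + O(n^2): log_2(3) = 1.5850. This is Case 3 of the Master Theorem (c > log_b(a), work dominated by root), giving O(n^2).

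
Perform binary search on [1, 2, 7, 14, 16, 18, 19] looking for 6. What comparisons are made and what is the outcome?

Binary search for 6 in [1, 2, 7, 14, 16, 18, 19]:

lo=0, hi=6, mid=3, arr[mid]=14 -> 14 > 6, search left half
lo=0, hi=2, mid=1, arr[mid]=2 -> 2 < 6, search right half
lo=2, hi=2, mid=2, arr[mid]=7 -> 7 > 6, search left half
lo=2 > hi=1, target 6 not found

Binary search determines that 6 is not in the array after 3 comparisons. The search space was exhausted without finding the target.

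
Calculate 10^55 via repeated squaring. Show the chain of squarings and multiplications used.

Computing 10^55 by squaring (build up from 10^1; each line after the first costs one multiplication):

10^1 = 10
10^2 = (10^1)^2 = 10^2 = 100
10^3 = 10 * 10^2 = 10 * 100 = 1000
10^6 = (10^3)^2 = 1000^2 = 1000000
10^12 = (10^6)^2 = 1000000^2 = 1000000000000
10^13 = 10 * 10^12 = 10 * 1000000000000 = 10000000000000
10^26 = (10^13)^2 = 10000000000000^2 = 100000000000000000000000000
10^27 = 10 * 10^26 = 10 * 100000000000000000000000000 = 1000000000000000000000000000
10^54 = (10^27)^2 = 1000000000000000000000000000^2 = 1000000000000000000000000000000000000000000000000000000
10^55 = 10 * 10^54 = 10 * 1000000000000000000000000000000000000000000000000000000 = 10000000000000000000000000000000000000000000000000000000

Result: 10000000000000000000000000000000000000000000000000000000
Multiplications needed: 9 (9 lines after 10^1)

10^55 = 10000000000000000000000000000000000000000000000000000000. Using exponentiation by squaring, this requires 9 multiplications. The key idea: if the exponent is even, square the half-power; if odd, multiply by the base once.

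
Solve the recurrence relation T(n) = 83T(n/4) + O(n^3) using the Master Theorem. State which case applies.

Master Theorem for T(n) = 83T(n/4) + O(n^3):

a = 83, b = 4, c = 3
log_b(a) = log_4(83) = 3.1875

Case 1: c = 3 < log_4(83) = 3.1875
T(n) = O(n^(log_4 83))

For T(n) = 83T(n/4) + O(n^3): log_4(83) = 3.1875. This is Case 1 of the Master Theorem (c < log_b(a), work dominated by leaves), giving O(n^(log_4 83)).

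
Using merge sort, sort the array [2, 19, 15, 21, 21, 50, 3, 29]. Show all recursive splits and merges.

Merge sort trace:

Split: [2, 19, 15, 21, 21, 50, 3, 29] -> [2, 19, 15, 21] and [21, 50, 3, 29]
  Split: [2, 19, 15, 21] -> [2, 19] and [15, 21]
    Split: [2, 19] -> [2] and [19]
    Merge: [2] + [19] -> [2, 19]
    Split: [15, 21] -> [15] and [21]
    Merge: [15] + [21] -> [15, 21]
  Merge: [2, 19] + [15, 21] -> [2, 15, 19, 21]
  Split: [21, 50, 3, 29] -> [21, 50] and [3, 29]
    Split: [21, 50] -> [21] and [50]
    Merge: [21] + [50] -> [21, 50]
    Split: [3, 29] -> [3] and [29]
    Merge: [3] + [29] -> [3, 29]
  Merge: [21, 50] + [3, 29] -> [3, 21, 29, 50]
Merge: [2, 15, 19, 21] + [3, 21, 29, 50] -> [2, 3, 15, 19, 21, 21, 29, 50]

Final sorted array: [2, 3, 15, 19, 21, 21, 29, 50]

The merge sort proceeds by recursively splitting the array and merging sorted halves.
After all merges, the sorted array is [2, 3, 15, 19, 21, 21, 29, 50].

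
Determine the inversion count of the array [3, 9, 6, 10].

Finding inversions in [3, 9, 6, 10]:

(1, 2): arr[1]=9 > arr[2]=6

Total inversions: 1

The array has 1 inversion(s): (1,2). Each pair (i,j) satisfies i < j and arr[i] > arr[j].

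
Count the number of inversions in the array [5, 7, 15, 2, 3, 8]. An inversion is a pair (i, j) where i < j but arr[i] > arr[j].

Finding inversions in [5, 7, 15, 2, 3, 8]:

(0, 3): arr[0]=5 > arr[3]=2
(0, 4): arr[0]=5 > arr[4]=3
(1, 3): arr[1]=7 > arr[3]=2
(1, 4): arr[1]=7 > arr[4]=3
(2, 3): arr[2]=15 > arr[3]=2
(2, 4): arr[2]=15 > arr[4]=3
(2, 5): arr[2]=15 > arr[5]=8

Total inversions: 7

The array has 7 inversion(s): (0,3), (0,4), (1,3), (1,4), (2,3), (2,4), (2,5). Each pair (i,j) satisfies i < j and arr[i] > arr[j].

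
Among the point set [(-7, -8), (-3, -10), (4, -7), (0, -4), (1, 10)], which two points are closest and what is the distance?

Computing all pairwise distances among 5 points:

d((-7, -8), (-3, -10)) = 4.4721 <-- minimum
d((-7, -8), (4, -7)) = 11.0454
d((-7, -8), (0, -4)) = 8.0623
d((-7, -8), (1, 10)) = 19.6977
d((-3, -10), (4, -7)) = 7.6158
d((-3, -10), (0, -4)) = 6.7082
d((-3, -10), (1, 10)) = 20.3961
d((4, -7), (0, -4)) = 5.0
d((4, -7), (1, 10)) = 17.2627
d((0, -4), (1, 10)) = 14.0357

Closest pair: (-7, -8) and (-3, -10) with distance 4.4721

The closest pair is (-7, -8) and (-3, -10) with Euclidean distance 4.4721. For 5 points, brute-force pairwise comparison is shown above. For large n, the divide-and-conquer algorithm (sort by x, recurse on halves, check the dividing strip) achieves O(n log n).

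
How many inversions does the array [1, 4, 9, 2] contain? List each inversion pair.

Finding inversions in [1, 4, 9, 2]:

(1, 3): arr[1]=4 > arr[3]=2
(2, 3): arr[2]=9 > arr[3]=2

Total inversions: 2

The array has 2 inversion(s): (1,3), (2,3). Each pair (i,j) satisfies i < j and arr[i] > arr[j].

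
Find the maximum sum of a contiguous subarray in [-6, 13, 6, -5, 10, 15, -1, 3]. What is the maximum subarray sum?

Using Kadane's algorithm on [-6, 13, 6, -5, 10, 15, -1, 3]:

Scanning through the array:
Position 1 (value 13): max_ending_here = 13, max_so_far = 13
Position 2 (value 6): max_ending_here = 19, max_so_far = 19
Position 3 (value -5): max_ending_here = 14, max_so_far = 19
Position 4 (value 10): max_ending_here = 24, max_so_far = 24
Position 5 (value 15): max_ending_here = 39, max_so_far = 39
Position 6 (value -1): max_ending_here = 38, max_so_far = 39
Position 7 (value 3): max_ending_here = 41, max_so_far = 41

Maximum subarray: [13, 6, -5, 10, 15, -1, 3]
Maximum sum: 41

The maximum subarray is [13, 6, -5, 10, 15, -1, 3] with sum 41. This subarray runs from index 1 to index 7.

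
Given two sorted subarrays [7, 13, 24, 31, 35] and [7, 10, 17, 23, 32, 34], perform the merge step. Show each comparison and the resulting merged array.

Merging process:

Compare 7 vs 7: take 7 from left. Merged: [7]
Compare 13 vs 7: take 7 from right. Merged: [7, 7]
Compare 13 vs 10: take 10 from right. Merged: [7, 7, 10]
Compare 13 vs 17: take 13 from left. Merged: [7, 7, 10, 13]
Compare 24 vs 17: take 17 from right. Merged: [7, 7, 10, 13, 17]
Compare 24 vs 23: take 23 from right. Merged: [7, 7, 10, 13, 17, 23]
Compare 24 vs 32: take 24 from left. Merged: [7, 7, 10, 13, 17, 23, 24]
Compare 31 vs 32: take 31 from left. Merged: [7, 7, 10, 13, 17, 23, 24, 31]
Compare 35 vs 32: take 32 from right. Merged: [7, 7, 10, 13, 17, 23, 24, 31, 32]
Compare 35 vs 34: take 34 from right. Merged: [7, 7, 10, 13, 17, 23, 24, 31, 32, 34]
Append remaining from left: [35]. Merged: [7, 7, 10, 13, 17, 23, 24, 31, 32, 34, 35]

Final merged array: [7, 7, 10, 13, 17, 23, 24, 31, 32, 34, 35]
Total comparisons: 10

The merged array is [7, 7, 10, 13, 17, 23, 24, 31, 32, 34, 35], requiring 10 comparisons. The merge step runs in O(n) time where n is the total number of elements.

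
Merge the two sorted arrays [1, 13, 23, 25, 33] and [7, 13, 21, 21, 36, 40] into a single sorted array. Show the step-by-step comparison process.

Merging process:

Compare 1 vs 7: take 1 from left. Merged: [1]
Compare 13 vs 7: take 7 from right. Merged: [1, 7]
Compare 13 vs 13: take 13 from left. Merged: [1, 7, 13]
Compare 23 vs 13: take 13 from right. Merged: [1, 7, 13, 13]
Compare 23 vs 21: take 21 from right. Merged: [1, 7, 13, 13, 21]
Compare 23 vs 21: take 21 from right. Merged: [1, 7, 13, 13, 21, 21]
Compare 23 vs 36: take 23 from left. Merged: [1, 7, 13, 13, 21, 21, 23]
Compare 25 vs 36: take 25 from left. Merged: [1, 7, 13, 13, 21, 21, 23, 25]
Compare 33 vs 36: take 33 from left. Merged: [1, 7, 13, 13, 21, 21, 23, 25, 33]
Append remaining from right: [36, 40]. Merged: [1, 7, 13, 13, 21, 21, 23, 25, 33, 36, 40]

Final merged array: [1, 7, 13, 13, 21, 21, 23, 25, 33, 36, 40]
Total comparisons: 9

The merged array is [1, 7, 13, 13, 21, 21, 23, 25, 33, 36, 40], requiring 9 comparisons. The merge step runs in O(n) time where n is the total number of elements.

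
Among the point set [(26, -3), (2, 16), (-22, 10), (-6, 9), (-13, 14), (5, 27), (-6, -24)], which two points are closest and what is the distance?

Computing all pairwise distances among 7 points:

d((26, -3), (2, 16)) = 30.6105
d((26, -3), (-22, 10)) = 49.7293
d((26, -3), (-6, 9)) = 34.176
d((26, -3), (-13, 14)) = 42.5441
d((26, -3), (5, 27)) = 36.6197
d((26, -3), (-6, -24)) = 38.2753
d((2, 16), (-22, 10)) = 24.7386
d((2, 16), (-6, 9)) = 10.6301
d((2, 16), (-13, 14)) = 15.1327
d((2, 16), (5, 27)) = 11.4018
d((2, 16), (-6, -24)) = 40.7922
d((-22, 10), (-6, 9)) = 16.0312
d((-22, 10), (-13, 14)) = 9.8489
d((-22, 10), (5, 27)) = 31.9061
d((-22, 10), (-6, -24)) = 37.5766
d((-6, 9), (-13, 14)) = 8.6023 <-- minimum
d((-6, 9), (5, 27)) = 21.095
d((-6, 9), (-6, -24)) = 33.0
d((-13, 14), (5, 27)) = 22.2036
d((-13, 14), (-6, -24)) = 38.6394
d((5, 27), (-6, -24)) = 52.1728

Closest pair: (-6, 9) and (-13, 14) with distance 8.6023

The closest pair is (-6, 9) and (-13, 14) with Euclidean distance 8.6023. For 7 points, brute-force pairwise comparison is shown above. For large n, the divide-and-conquer algorithm (sort by x, recurse on halves, check the dividing strip) achieves O(n log n).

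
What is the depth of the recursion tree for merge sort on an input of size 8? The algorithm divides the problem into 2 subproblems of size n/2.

For divide and conquer with division factor 2:

Problem sizes at each level:
Level 0: 8
Level 1: 4
Level 2: 2
Level 3: 1

The root is level 0 and the size-1 base case is level 3 (the tree spans levels 0 through 3, i.e. 4 levels counting the root), so the depth is the number of divisions: log_2(8) = 3

The recursion tree depth is log_2(8) = 3. At each level, the problem size is divided by 2, so it takes 3 divisions to reduce to a base case of size 1. The algorithm makes 2 recursive calls at each level.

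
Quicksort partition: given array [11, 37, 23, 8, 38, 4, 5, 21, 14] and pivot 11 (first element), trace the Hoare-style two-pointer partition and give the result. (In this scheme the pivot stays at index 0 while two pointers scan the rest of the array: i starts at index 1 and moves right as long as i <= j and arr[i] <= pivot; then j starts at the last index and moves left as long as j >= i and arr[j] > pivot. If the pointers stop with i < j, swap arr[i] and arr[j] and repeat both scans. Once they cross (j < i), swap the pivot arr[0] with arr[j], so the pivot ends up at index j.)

Hoare-style two-pointer partition with pivot = 11:

Initial array: [11, 37, 23, 8, 38, 4, 5, 21, 14]

Pointers start at i = 1, j = 8.
i stops at index 1 (arr[1]=37 > 11), j stops at index 6 (arr[6]=5 <= 11): swap arr[1] and arr[6], array becomes [11, 5, 23, 8, 38, 4, 37, 21, 14]
i stops at index 2 (arr[2]=23 > 11), j stops at index 5 (arr[5]=4 <= 11): swap arr[2] and arr[5], array becomes [11, 5, 4, 8, 38, 23, 37, 21, 14]
i ends at 4, j ends at 3: the pointers have crossed (j < i), so scanning stops.

Swap pivot arr[0] with arr[3] to place pivot at position 3: [8, 5, 4, 11, 38, 23, 37, 21, 14]
Pivot position: 3

After partitioning with pivot 11, the array becomes [8, 5, 4, 11, 38, 23, 37, 21, 14]. The pivot is placed at index 3. All elements to the left of the pivot are <= 11, and all elements to the right are > 11.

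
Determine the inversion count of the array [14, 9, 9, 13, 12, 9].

Finding inversions in [14, 9, 9, 13, 12, 9]:

(0, 1): arr[0]=14 > arr[1]=9
(0, 2): arr[0]=14 > arr[2]=9
(0, 3): arr[0]=14 > arr[3]=13
(0, 4): arr[0]=14 > arr[4]=12
(0, 5): arr[0]=14 > arr[5]=9
(3, 4): arr[3]=13 > arr[4]=12
(3, 5): arr[3]=13 > arr[5]=9
(4, 5): arr[4]=12 > arr[5]=9

Total inversions: 8

The array has 8 inversion(s): (0,1), (0,2), (0,3), (0,4), (0,5), (3,4), (3,5), (4,5). Each pair (i,j) satisfies i < j and arr[i] > arr[j].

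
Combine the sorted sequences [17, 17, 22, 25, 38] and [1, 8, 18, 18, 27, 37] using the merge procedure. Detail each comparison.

Merging process:

Compare 17 vs 1: take 1 from right. Merged: [1]
Compare 17 vs 8: take 8 from right. Merged: [1, 8]
Compare 17 vs 18: take 17 from left. Merged: [1, 8, 17]
Compare 17 vs 18: take 17 from left. Merged: [1, 8, 17, 17]
Compare 22 vs 18: take 18 from right. Merged: [1, 8, 17, 17, 18]
Compare 22 vs 18: take 18 from right. Merged: [1, 8, 17, 17, 18, 18]
Compare 22 vs 27: take 22 from left. Merged: [1, 8, 17, 17, 18, 18, 22]
Compare 25 vs 27: take 25 from left. Merged: [1, 8, 17, 17, 18, 18, 22, 25]
Compare 38 vs 27: take 27 from right. Merged: [1, 8, 17, 17, 18, 18, 22, 25, 27]
Compare 38 vs 37: take 37 from right. Merged: [1, 8, 17, 17, 18, 18, 22, 25, 27, 37]
Append remaining from left: [38]. Merged: [1, 8, 17, 17, 18, 18, 22, 25, 27, 37, 38]

Final merged array: [1, 8, 17, 17, 18, 18, 22, 25, 27, 37, 38]
Total comparisons: 10

The merged array is [1, 8, 17, 17, 18, 18, 22, 25, 27, 37, 38], requiring 10 comparisons. The merge step runs in O(n) time where n is the total number of elements.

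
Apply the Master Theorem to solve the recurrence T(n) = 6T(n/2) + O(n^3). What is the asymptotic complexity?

Master Theorem for T(n) = 6T(n/2) + O(n^3):

a = 6, b = 2, c = 3
log_b(a) = log_2(6) = 2.5850

Case 3: c = 3 > log_2(6) = 2.5850
T(n) = O(n^3) = O(n^3)

For T(n) = 6T(n/2) + O(n^3): log_2(6) = 2.5850. This is Case 3 of the Master Theorem (c > log_b(a), work dominated by root), giving O(n^3).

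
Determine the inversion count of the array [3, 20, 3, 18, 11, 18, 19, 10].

Finding inversions in [3, 20, 3, 18, 11, 18, 19, 10]:

(1, 2): arr[1]=20 > arr[2]=3
(1, 3): arr[1]=20 > arr[3]=18
(1, 4): arr[1]=20 > arr[4]=11
(1, 5): arr[1]=20 > arr[5]=18
(1, 6): arr[1]=20 > arr[6]=19
(1, 7): arr[1]=20 > arr[7]=10
(3, 4): arr[3]=18 > arr[4]=11
(3, 7): arr[3]=18 > arr[7]=10
(4, 7): arr[4]=11 > arr[7]=10
(5, 7): arr[5]=18 > arr[7]=10
(6, 7): arr[6]=19 > arr[7]=10

Total inversions: 11

The array has 11 inversion(s): (1,2), (1,3), (1,4), (1,5), (1,6), (1,7), (3,4), (3,7), (4,7), (5,7), (6,7). Each pair (i,j) satisfies i < j and arr[i] > arr[j].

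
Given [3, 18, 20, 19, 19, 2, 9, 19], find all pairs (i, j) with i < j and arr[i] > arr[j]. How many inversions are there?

Finding inversions in [3, 18, 20, 19, 19, 2, 9, 19]:

(0, 5): arr[0]=3 > arr[5]=2
(1, 5): arr[1]=18 > arr[5]=2
(1, 6): arr[1]=18 > arr[6]=9
(2, 3): arr[2]=20 > arr[3]=19
(2, 4): arr[2]=20 > arr[4]=19
(2, 5): arr[2]=20 > arr[5]=2
(2, 6): arr[2]=20 > arr[6]=9
(2, 7): arr[2]=20 > arr[7]=19
(3, 5): arr[3]=19 > arr[5]=2
(3, 6): arr[3]=19 > arr[6]=9
(4, 5): arr[4]=19 > arr[5]=2
(4, 6): arr[4]=19 > arr[6]=9

Total inversions: 12

The array has 12 inversion(s): (0,5), (1,5), (1,6), (2,3), (2,4), (2,5), (2,6), (2,7), (3,5), (3,6), (4,5), (4,6). Each pair (i,j) satisfies i < j and arr[i] > arr[j].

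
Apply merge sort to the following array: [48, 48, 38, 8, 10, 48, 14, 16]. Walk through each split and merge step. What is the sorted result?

Merge sort trace:

Split: [48, 48, 38, 8, 10, 48, 14, 16] -> [48, 48, 38, 8] and [10, 48, 14, 16]
  Split: [48, 48, 38, 8] -> [48, 48] and [38, 8]
    Split: [48, 48] -> [48] and [48]
    Merge: [48] + [48] -> [48, 48]
    Split: [38, 8] -> [38] and [8]
    Merge: [38] + [8] -> [8, 38]
  Merge: [48, 48] + [8, 38] -> [8, 38, 48, 48]
  Split: [10, 48, 14, 16] -> [10, 48] and [14, 16]
    Split: [10, 48] -> [10] and [48]
    Merge: [10] + [48] -> [10, 48]
    Split: [14, 16] -> [14] and [16]
    Merge: [14] + [16] -> [14, 16]
  Merge: [10, 48] + [14, 16] -> [10, 14, 16, 48]
Merge: [8, 38, 48, 48] + [10, 14, 16, 48] -> [8, 10, 14, 16, 38, 48, 48, 48]

Final sorted array: [8, 10, 14, 16, 38, 48, 48, 48]

The merge sort proceeds by recursively splitting the array and merging sorted halves.
After all merges, the sorted array is [8, 10, 14, 16, 38, 48, 48, 48].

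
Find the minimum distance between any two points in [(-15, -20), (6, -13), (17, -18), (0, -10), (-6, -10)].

Computing all pairwise distances among 5 points:

d((-15, -20), (6, -13)) = 22.1359
d((-15, -20), (17, -18)) = 32.0624
d((-15, -20), (0, -10)) = 18.0278
d((-15, -20), (-6, -10)) = 13.4536
d((6, -13), (17, -18)) = 12.083
d((6, -13), (0, -10)) = 6.7082
d((6, -13), (-6, -10)) = 12.3693
d((17, -18), (0, -10)) = 18.7883
d((17, -18), (-6, -10)) = 24.3516
d((0, -10), (-6, -10)) = 6.0 <-- minimum

Closest pair: (0, -10) and (-6, -10) with distance 6.0

The closest pair is (0, -10) and (-6, -10) with Euclidean distance 6.0. For 5 points, brute-force pairwise comparison is shown above. For large n, the divide-and-conquer algorithm (sort by x, recurse on halves, check the dividing strip) achieves O(n log n).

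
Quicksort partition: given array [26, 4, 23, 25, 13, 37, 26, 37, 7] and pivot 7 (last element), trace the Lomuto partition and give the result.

Lomuto partition with pivot = 7:

Initial array: [26, 4, 23, 25, 13, 37, 26, 37, 7]

arr[0]=26 > 7: no swap
arr[1]=4 <= 7: swap with position 0, array becomes [4, 26, 23, 25, 13, 37, 26, 37, 7]
arr[2]=23 > 7: no swap
arr[3]=25 > 7: no swap
arr[4]=13 > 7: no swap
arr[5]=37 > 7: no swap
arr[6]=26 > 7: no swap
arr[7]=37 > 7: no swap

Place pivot at position 1: [4, 7, 23, 25, 13, 37, 26, 37, 26]
Pivot position: 1

After partitioning with pivot 7, the array becomes [4, 7, 23, 25, 13, 37, 26, 37, 26]. The pivot is placed at index 1. All elements to the left of the pivot are <= 7, and all elements to the right are > 7.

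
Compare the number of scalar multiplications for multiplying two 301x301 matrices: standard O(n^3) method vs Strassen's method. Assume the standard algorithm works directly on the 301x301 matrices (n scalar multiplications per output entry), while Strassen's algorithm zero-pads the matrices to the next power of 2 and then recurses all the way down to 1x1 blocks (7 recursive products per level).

Matrix multiplication for 301x301 matrices:

Strassen's algorithm requires power-of-2 dimensions. Pad 301x301 to 512x512 (next power of 2).

Standard algorithm: 301^3 = 27270901 multiplications
Strassen's algorithm: 7^(log2(512)) = 7^9 = 40353607 multiplications
Difference: 27270901 - 40353607 = -13082706 (Strassen uses MORE here due to padding overhead — for small or just-over-power-of-2 n, padding can outweigh the per-level savings)

Standard: 27270901 multiplications (301^3). Strassen: 40353607 multiplications (7^9, after padding to 512x512). Strassen reduces 8 recursive multiplications to 7 at each level.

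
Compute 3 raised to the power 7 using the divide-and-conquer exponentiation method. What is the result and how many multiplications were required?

Computing 3^7 by squaring (build up from 3^1; each line after the first costs one multiplication):

3^1 = 3
3^2 = (3^1)^2 = 3^2 = 9
3^3 = 3 * 3^2 = 3 * 9 = 27
3^6 = (3^3)^2 = 27^2 = 729
3^7 = 3 * 3^6 = 3 * 729 = 2187

Result: 2187
Multiplications needed: 4 (4 lines after 3^1)

3^7 = 2187. Using exponentiation by squaring, this requires 4 multiplications. The key idea: if the exponent is even, square the half-power; if odd, multiply by the base once.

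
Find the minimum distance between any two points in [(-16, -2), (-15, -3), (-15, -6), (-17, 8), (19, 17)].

Computing all pairwise distances among 5 points:

d((-16, -2), (-15, -3)) = 1.4142 <-- minimum
d((-16, -2), (-15, -6)) = 4.1231
d((-16, -2), (-17, 8)) = 10.0499
d((-16, -2), (19, 17)) = 39.8246
d((-15, -3), (-15, -6)) = 3.0
d((-15, -3), (-17, 8)) = 11.1803
d((-15, -3), (19, 17)) = 39.4462
d((-15, -6), (-17, 8)) = 14.1421
d((-15, -6), (19, 17)) = 41.0488
d((-17, 8), (19, 17)) = 37.108

Closest pair: (-16, -2) and (-15, -3) with distance 1.4142

The closest pair is (-16, -2) and (-15, -3) with Euclidean distance 1.4142. For 5 points, brute-force pairwise comparison is shown above. For large n, the divide-and-conquer algorithm (sort by x, recurse on halves, check the dividing strip) achieves O(n log n).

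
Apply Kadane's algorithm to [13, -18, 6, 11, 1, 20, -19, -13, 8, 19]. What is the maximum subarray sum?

Using Kadane's algorithm on [13, -18, 6, 11, 1, 20, -19, -13, 8, 19]:

Scanning through the array:
Position 1 (value -18): max_ending_here = -5, max_so_far = 13
Position 2 (value 6): max_ending_here = 6, max_so_far = 13
Position 3 (value 11): max_ending_here = 17, max_so_far = 17
Position 4 (value 1): max_ending_here = 18, max_so_far = 18
Position 5 (value 20): max_ending_here = 38, max_so_far = 38
Position 6 (value -19): max_ending_here = 19, max_so_far = 38
Position 7 (value -13): max_ending_here = 6, max_so_far = 38
Position 8 (value 8): max_ending_here = 14, max_so_far = 38
Position 9 (value 19): max_ending_here = 33, max_so_far = 38

Maximum subarray: [6, 11, 1, 20]
Maximum sum: 38

The maximum subarray is [6, 11, 1, 20] with sum 38. This subarray runs from index 2 to index 5.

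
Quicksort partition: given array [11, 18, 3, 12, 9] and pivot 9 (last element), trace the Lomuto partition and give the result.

Lomuto partition with pivot = 9:

Initial array: [11, 18, 3, 12, 9]

arr[0]=11 > 9: no swap
arr[1]=18 > 9: no swap
arr[2]=3 <= 9: swap with position 0, array becomes [3, 18, 11, 12, 9]
arr[3]=12 > 9: no swap

Place pivot at position 1: [3, 9, 11, 12, 18]
Pivot position: 1

After partitioning with pivot 9, the array becomes [3, 9, 11, 12, 18]. The pivot is placed at index 1. All elements to the left of the pivot are <= 9, and all elements to the right are > 9.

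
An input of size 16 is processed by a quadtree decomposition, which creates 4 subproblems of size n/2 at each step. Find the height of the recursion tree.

For divide and conquer with division factor 2:

Problem sizes at each level:
Level 0: 16
Level 1: 8
Level 2: 4
Level 3: 2
Level 4: 1

The root is level 0 and the size-1 base case is level 4 (the tree spans levels 0 through 4, i.e. 5 levels counting the root), so the depth is the number of divisions: log_2(16) = 4

The recursion tree depth is log_2(16) = 4. At each level, the problem size is divided by 2, so it takes 4 divisions to reduce to a base case of size 1. The algorithm makes 4 recursive calls at each level.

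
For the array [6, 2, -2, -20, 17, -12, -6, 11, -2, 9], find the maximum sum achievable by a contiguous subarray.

Using Kadane's algorithm on [6, 2, -2, -20, 17, -12, -6, 11, -2, 9]:

Scanning through the array:
Position 1 (value 2): max_ending_here = 8, max_so_far = 8
Position 2 (value -2): max_ending_here = 6, max_so_far = 8
Position 3 (value -20): max_ending_here = -14, max_so_far = 8
Position 4 (value 17): max_ending_here = 17, max_so_far = 17
Position 5 (value -12): max_ending_here = 5, max_so_far = 17
Position 6 (value -6): max_ending_here = -1, max_so_far = 17
Position 7 (value 11): max_ending_here = 11, max_so_far = 17
Position 8 (value -2): max_ending_here = 9, max_so_far = 17
Position 9 (value 9): max_ending_here = 18, max_so_far = 18

Maximum subarray: [11, -2, 9]
Maximum sum: 18

The maximum subarray is [11, -2, 9] with sum 18. This subarray runs from index 7 to index 9.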